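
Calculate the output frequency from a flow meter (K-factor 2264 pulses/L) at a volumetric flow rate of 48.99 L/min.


Frequency = K * Q / 60 (converting L/min to L/s).
f = 2264 * 48.99 / 60
f = 110913.36 / 60
f = 1848.56 Hz

1848.56 Hz


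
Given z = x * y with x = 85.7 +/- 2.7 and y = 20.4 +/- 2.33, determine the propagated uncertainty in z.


For a product z = x*y, the relative uncertainty is:
uz/z = sqrt((ux/x)^2 + (uy/y)^2)
Relative uncertainties: ux/x = 2.7/85.7 = 0.031505
uy/y = 2.33/20.4 = 0.114216
z = 85.7 * 20.4 = 1748.3
uz = 1748.3 * sqrt(0.031505^2 + 0.114216^2) = 207.138

207.138


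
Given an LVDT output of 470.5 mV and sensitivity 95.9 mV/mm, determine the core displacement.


Displacement = Vout / sensitivity.
d = 470.5 / 95.9
d = 4.906 mm

4.906 mm


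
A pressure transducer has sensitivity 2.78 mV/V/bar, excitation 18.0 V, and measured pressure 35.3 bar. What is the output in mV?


Output = sensitivity * Vex * P.
Vout = 2.78 * 18.0 * 35.3
Vout = 50.04 * 35.3
Vout = 1766.41 mV

1766.41 mV


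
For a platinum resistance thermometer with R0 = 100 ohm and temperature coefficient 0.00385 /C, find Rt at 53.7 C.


The RTD equation: Rt = R0 * (1 + alpha * T).
Rt = 100 * (1 + 0.00385 * 53.7)
Rt = 100 * (1 + 0.206745)
Rt = 100 * 1.206745
Rt = 120.674 ohm

120.674 ohm


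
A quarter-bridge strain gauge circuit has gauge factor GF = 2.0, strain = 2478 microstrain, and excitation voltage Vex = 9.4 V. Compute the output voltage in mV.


Quarter bridge output: Vout = (GF * epsilon * Vex) / 4.
Vout = (2.0 * 2478e-6 * 9.4) / 4
Vout = 0.0465864 / 4 V
Vout = 0.0116466 V = 11.6466 mV

11.6466 mV


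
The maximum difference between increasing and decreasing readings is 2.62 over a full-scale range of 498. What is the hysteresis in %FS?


Hysteresis = (max difference / full scale) * 100%.
H = (2.62 / 498) * 100
H = 0.526 %FS

0.526 %FS


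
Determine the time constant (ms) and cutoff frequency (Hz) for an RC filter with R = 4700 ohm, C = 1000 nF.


Time constant: tau = R * C.
tau = 4700 * 1.00e-06 = 0.0047 s
tau = 4.7 ms
Cutoff frequency: fc = 1 / (2*pi*R*C).
fc = 1 / (2*pi*0.0047) = 33.86 Hz

tau = 4.7 ms, fc = 33.86 Hz


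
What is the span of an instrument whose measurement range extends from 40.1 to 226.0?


Span = upper range - lower range.
Span = 226.0 - (40.1)
Span = 185.9

185.9


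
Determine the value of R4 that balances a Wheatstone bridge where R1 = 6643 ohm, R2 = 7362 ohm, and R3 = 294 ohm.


At balance: R1*R4 = R2*R3, so R4 = R2*R3/R1.
R4 = 7362 * 294 / 6643
R4 = 2164428 / 6643
R4 = 325.82 ohm

325.82 ohm


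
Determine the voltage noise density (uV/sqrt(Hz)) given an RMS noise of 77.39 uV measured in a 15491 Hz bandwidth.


Noise spectral density = Vrms / sqrt(BW).
NSD = 77.39 / sqrt(15491)
NSD = 77.39 / 124.4628
NSD = 0.6218 uV/sqrt(Hz)

0.6218 uV/sqrt(Hz)


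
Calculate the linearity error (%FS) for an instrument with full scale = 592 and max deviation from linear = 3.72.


Linearity error = (max deviation / full scale) * 100%.
Linearity = (3.72 / 592) * 100
Linearity = 0.628 %FS

0.628 %FS


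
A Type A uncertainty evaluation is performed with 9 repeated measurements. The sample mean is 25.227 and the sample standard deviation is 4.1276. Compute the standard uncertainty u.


The standard uncertainty for Type A evaluation is u = s / sqrt(n).
u = 4.1276 / sqrt(9)
u = 4.1276 / 3.0
u = 1.3759

1.3759


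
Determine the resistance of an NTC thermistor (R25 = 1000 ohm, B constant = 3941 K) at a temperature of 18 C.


NTC thermistor equation: Rt = R25 * exp(B * (1/T - 1/T25)).
T in Kelvin: 291.15 K, T25 = 298.15 K
1/T - 1/T25 = 1/291.15 - 1/298.15 = 8.064e-05
B * (1/T - 1/T25) = 3941 * 8.064e-05 = 0.3178
Rt = 1000 * exp(0.3178) = 1374.1 ohm

1374.1 ohm


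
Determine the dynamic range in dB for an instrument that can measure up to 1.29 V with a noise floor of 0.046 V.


Dynamic range = 20 * log10(Vmax / Vnoise).
DR = 20 * log10(1.29 / 0.046)
DR = 20 * log10(28.04)
DR = 28.96 dB

28.96 dB


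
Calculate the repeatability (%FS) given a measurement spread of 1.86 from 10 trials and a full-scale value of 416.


Repeatability = (spread / full scale) * 100%.
R = (1.86 / 416) * 100
R = 0.447 %FS

0.447 %FS


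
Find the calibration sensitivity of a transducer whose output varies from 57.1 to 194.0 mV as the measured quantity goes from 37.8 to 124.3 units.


Sensitivity = (y2 - y1) / (x2 - x1).
S = (194.0 - 57.1) / (124.3 - 37.8)
S = 136.9 / 86.5
S = 1.5827 mV/unit

1.5827 mV/unit


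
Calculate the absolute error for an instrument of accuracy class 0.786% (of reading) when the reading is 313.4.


Absolute error = (accuracy% / 100) * reading.
Error = (0.786 / 100) * 313.4
Error = 0.00786 * 313.4
Error = 2.4633

2.4633


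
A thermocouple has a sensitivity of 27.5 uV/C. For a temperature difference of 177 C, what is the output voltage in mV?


The thermocouple output V = sensitivity * dT.
V = 27.5 uV/C * 177 C
V = 4867.5 uV
V = 4.867 mV

4.867 mV


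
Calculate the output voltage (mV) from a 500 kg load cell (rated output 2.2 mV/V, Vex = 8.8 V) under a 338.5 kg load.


Vout = rated_output * Vex * (load / capacity).
Vout = 2.2 * 8.8 * (338.5 / 500)
Vout = 2.2 * 8.8 * 0.677
Vout = 13.107 mV

13.107 mV


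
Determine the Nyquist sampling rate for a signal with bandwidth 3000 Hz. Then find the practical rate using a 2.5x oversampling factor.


By Nyquist theorem, fs_min = 2 * fmax.
fs_min = 2 * 3000 = 6000 Hz
Practical rate = 2.5 * fs_min = 2.5 * 6000 = 15000 Hz

fs_min = 6000 Hz, fs_practical = 15000 Hz


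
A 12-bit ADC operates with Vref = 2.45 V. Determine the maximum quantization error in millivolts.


The maximum quantization error is +/- LSB/2.
LSB = Vref / 2^n = 2.45 / 4096 = 0.00059814 V
Max error = LSB / 2 = 0.00059814 / 2 = 0.00029907 V
Max error = 0.2991 mV

0.2991 mV


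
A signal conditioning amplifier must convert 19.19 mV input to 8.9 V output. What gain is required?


Gain = Vout / Vin (converting to same units).
G = 8.9 V / 19.19 mV
G = 8900.0 mV / 19.19 mV
G = 463.78

463.78


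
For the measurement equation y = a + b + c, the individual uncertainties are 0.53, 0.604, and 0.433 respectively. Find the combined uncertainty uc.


For a sum of independent quantities, uc = sqrt(u1^2 + u2^2 + u3^2).
uc = sqrt(0.53^2 + 0.604^2 + 0.433^2)
uc = sqrt(0.2809 + 0.364816 + 0.187489)
uc = 0.9128

0.9128


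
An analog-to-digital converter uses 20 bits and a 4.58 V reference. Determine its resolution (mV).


The resolution (LSB) of an ADC is Vref / 2^n.
LSB = 4.58 / 2^20
LSB = 4.58 / 1048576
LSB = 4.37e-06 V = 0.00436783 mV

0.00436783 mV


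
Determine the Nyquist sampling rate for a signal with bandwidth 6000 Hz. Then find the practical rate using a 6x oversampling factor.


By Nyquist theorem, fs_min = 2 * fmax.
fs_min = 2 * 6000 = 12000 Hz
Practical rate = 6 * fs_min = 6 * 12000 = 72000 Hz

fs_min = 12000 Hz, fs_practical = 72000 Hz


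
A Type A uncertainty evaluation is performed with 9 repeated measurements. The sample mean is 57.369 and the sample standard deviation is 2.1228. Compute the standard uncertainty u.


The standard uncertainty for Type A evaluation is u = s / sqrt(n).
u = 2.1228 / sqrt(9)
u = 2.1228 / 3.0
u = 0.7076

0.7076


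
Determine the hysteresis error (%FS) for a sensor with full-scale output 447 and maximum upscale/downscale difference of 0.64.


Hysteresis = (max difference / full scale) * 100%.
H = (0.64 / 447) * 100
H = 0.143 %FS

0.143 %FS


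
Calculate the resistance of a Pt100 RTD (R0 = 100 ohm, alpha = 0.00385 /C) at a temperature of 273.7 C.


The RTD equation: Rt = R0 * (1 + alpha * T).
Rt = 100 * (1 + 0.00385 * 273.7)
Rt = 100 * (1 + 1.053745)
Rt = 100 * 2.053745
Rt = 205.375 ohm

205.375 ohm


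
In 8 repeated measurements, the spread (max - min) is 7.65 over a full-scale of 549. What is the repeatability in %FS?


Repeatability = (spread / full scale) * 100%.
R = (7.65 / 549) * 100
R = 1.393 %FS

1.393 %FS


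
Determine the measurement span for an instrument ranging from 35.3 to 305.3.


Span = upper range - lower range.
Span = 305.3 - (35.3)
Span = 270.0

270.0


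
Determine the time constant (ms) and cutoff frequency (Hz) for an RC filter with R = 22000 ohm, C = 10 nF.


Time constant: tau = R * C.
tau = 22000 * 1.00e-08 = 0.00022 s
tau = 0.22 ms
Cutoff frequency: fc = 1 / (2*pi*R*C).
fc = 1 / (2*pi*0.00022) = 723.43 Hz

tau = 0.22 ms, fc = 723.43 Hz


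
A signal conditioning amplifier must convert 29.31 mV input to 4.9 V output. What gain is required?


Gain = Vout / Vin (converting to same units).
G = 4.9 V / 29.31 mV
G = 4900.0 mV / 29.31 mV
G = 167.18

167.18


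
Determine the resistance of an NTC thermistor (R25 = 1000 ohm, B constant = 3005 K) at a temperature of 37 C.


NTC thermistor equation: Rt = R25 * exp(B * (1/T - 1/T25)).
T in Kelvin: 310.15 K, T25 = 298.15 K
1/T - 1/T25 = 1/310.15 - 1/298.15 = -0.00012977
B * (1/T - 1/T25) = 3005 * -0.00012977 = -0.39
Rt = 1000 * exp(-0.39) = 677.1 ohm

677.1 ohm


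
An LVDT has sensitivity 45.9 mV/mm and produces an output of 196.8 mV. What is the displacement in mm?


Displacement = Vout / sensitivity.
d = 196.8 / 45.9
d = 4.288 mm

4.288 mm


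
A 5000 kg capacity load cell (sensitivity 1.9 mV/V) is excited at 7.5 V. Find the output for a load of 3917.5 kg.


Vout = rated_output * Vex * (load / capacity).
Vout = 1.9 * 7.5 * (3917.5 / 5000)
Vout = 1.9 * 7.5 * 0.7835
Vout = 11.165 mV

11.165 mV


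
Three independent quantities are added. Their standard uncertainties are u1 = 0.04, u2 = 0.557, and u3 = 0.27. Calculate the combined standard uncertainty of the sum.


For a sum of independent quantities, uc = sqrt(u1^2 + u2^2 + u3^2).
uc = sqrt(0.04^2 + 0.557^2 + 0.27^2)
uc = sqrt(0.0016 + 0.310249 + 0.0729)
uc = 0.6203

0.6203


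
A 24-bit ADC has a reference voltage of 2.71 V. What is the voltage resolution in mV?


The resolution (LSB) of an ADC is Vref / 2^n.
LSB = 2.71 / 2^24
LSB = 2.71 / 16777216
LSB = 1.6e-07 V = 0.00016153 mV

0.00016153 mV


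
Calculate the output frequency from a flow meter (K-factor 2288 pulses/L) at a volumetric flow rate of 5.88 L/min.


Frequency = K * Q / 60 (converting L/min to L/s).
f = 2288 * 5.88 / 60
f = 13453.44 / 60
f = 224.22 Hz

224.22 Hz


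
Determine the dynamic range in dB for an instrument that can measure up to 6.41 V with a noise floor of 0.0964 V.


Dynamic range = 20 * log10(Vmax / Vnoise).
DR = 20 * log10(6.41 / 0.0964)
DR = 20 * log10(66.49)
DR = 36.46 dB

36.46 dB


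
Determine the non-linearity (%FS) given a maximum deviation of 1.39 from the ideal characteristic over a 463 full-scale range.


Linearity error = (max deviation / full scale) * 100%.
Linearity = (1.39 / 463) * 100
Linearity = 0.3 %FS

0.3 %FS


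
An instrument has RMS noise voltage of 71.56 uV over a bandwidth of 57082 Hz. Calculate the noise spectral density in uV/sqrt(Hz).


Noise spectral density = Vrms / sqrt(BW).
NSD = 71.56 / sqrt(57082)
NSD = 71.56 / 238.9184
NSD = 0.2995 uV/sqrt(Hz)

0.2995 uV/sqrt(Hz)


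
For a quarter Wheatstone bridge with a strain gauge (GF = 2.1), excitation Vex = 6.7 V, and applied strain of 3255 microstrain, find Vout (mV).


Quarter bridge output: Vout = (GF * epsilon * Vex) / 4.
Vout = (2.1 * 3255e-6 * 6.7) / 4
Vout = 0.04579785 / 4 V
Vout = 0.01144946 V = 11.4495 mV

11.4495 mV


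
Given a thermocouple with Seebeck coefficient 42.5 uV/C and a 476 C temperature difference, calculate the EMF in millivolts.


The thermocouple output V = sensitivity * dT.
V = 42.5 uV/C * 476 C
V = 20230.0 uV
V = 20.23 mV

20.23 mV


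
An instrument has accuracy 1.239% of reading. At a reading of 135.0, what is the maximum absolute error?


Absolute error = (accuracy% / 100) * reading.
Error = (1.239 / 100) * 135.0
Error = 0.01239 * 135.0
Error = 1.6727

1.6727


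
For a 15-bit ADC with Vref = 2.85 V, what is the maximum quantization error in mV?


The maximum quantization error is +/- LSB/2.
LSB = Vref / 2^n = 2.85 / 32768 = 8.698e-05 V
Max error = LSB / 2 = 8.698e-05 / 2 = 4.349e-05 V
Max error = 0.0435 mV

0.0435 mV


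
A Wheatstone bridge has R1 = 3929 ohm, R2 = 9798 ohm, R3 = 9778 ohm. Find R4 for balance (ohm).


At balance: R1*R4 = R2*R3, so R4 = R2*R3/R1.
R4 = 9798 * 9778 / 3929
R4 = 95804844 / 3929
R4 = 24384.03 ohm

24384.03 ohm


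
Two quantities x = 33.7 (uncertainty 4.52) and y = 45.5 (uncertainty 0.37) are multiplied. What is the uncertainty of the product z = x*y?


For a product z = x*y, the relative uncertainty is:
uz/z = sqrt((ux/x)^2 + (uy/y)^2)
Relative uncertainties: ux/x = 4.52/33.7 = 0.134125
uy/y = 0.37/45.5 = 0.008132
z = 33.7 * 45.5 = 1533.4
uz = 1533.4 * sqrt(0.134125^2 + 0.008132^2) = 206.038

206.038


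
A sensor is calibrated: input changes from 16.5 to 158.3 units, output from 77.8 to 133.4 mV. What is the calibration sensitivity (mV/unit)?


Sensitivity = (y2 - y1) / (x2 - x1).
S = (133.4 - 77.8) / (158.3 - 16.5)
S = 55.6 / 141.8
S = 0.3921 mV/unit

0.3921 mV/unit


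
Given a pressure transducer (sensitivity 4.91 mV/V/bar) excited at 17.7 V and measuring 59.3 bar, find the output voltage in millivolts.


Output = sensitivity * Vex * P.
Vout = 4.91 * 17.7 * 59.3
Vout = 86.907 * 59.3
Vout = 5153.59 mV

5153.59 mV


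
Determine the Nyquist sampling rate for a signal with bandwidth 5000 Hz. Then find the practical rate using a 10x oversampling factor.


By Nyquist theorem, fs_min = 2 * fmax.
fs_min = 2 * 5000 = 10000 Hz
Practical rate = 10 * fs_min = 10 * 10000 = 100000 Hz

fs_min = 10000 Hz, fs_practical = 100000 Hz


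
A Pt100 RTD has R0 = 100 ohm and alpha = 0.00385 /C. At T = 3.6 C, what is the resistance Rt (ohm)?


The RTD equation: Rt = R0 * (1 + alpha * T).
Rt = 100 * (1 + 0.00385 * 3.6)
Rt = 100 * (1 + 0.01386)
Rt = 100 * 1.01386
Rt = 101.386 ohm

101.386 ohm


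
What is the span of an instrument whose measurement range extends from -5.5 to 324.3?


Span = upper range - lower range.
Span = 324.3 - (-5.5)
Span = 329.8

329.8


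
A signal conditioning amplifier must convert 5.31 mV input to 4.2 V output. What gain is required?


Gain = Vout / Vin (converting to same units).
G = 4.2 V / 5.31 mV
G = 4200.0 mV / 5.31 mV
G = 790.96

790.96


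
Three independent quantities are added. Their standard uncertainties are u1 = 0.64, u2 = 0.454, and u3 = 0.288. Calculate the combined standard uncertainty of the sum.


For a sum of independent quantities, uc = sqrt(u1^2 + u2^2 + u3^2).
uc = sqrt(0.64^2 + 0.454^2 + 0.288^2)
uc = sqrt(0.4096 + 0.206116 + 0.082944)
uc = 0.8359

0.8359


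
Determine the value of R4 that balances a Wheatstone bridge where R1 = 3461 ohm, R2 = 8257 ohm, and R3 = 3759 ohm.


At balance: R1*R4 = R2*R3, so R4 = R2*R3/R1.
R4 = 8257 * 3759 / 3461
R4 = 31038063 / 3461
R4 = 8967.95 ohm

8967.95 ohm


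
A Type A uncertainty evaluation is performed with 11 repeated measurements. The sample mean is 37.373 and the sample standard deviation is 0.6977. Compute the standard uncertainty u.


The standard uncertainty for Type A evaluation is u = s / sqrt(n).
u = 0.6977 / sqrt(11)
u = 0.6977 / 3.3166
u = 0.2104

0.2104


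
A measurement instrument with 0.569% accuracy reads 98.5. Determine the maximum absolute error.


Absolute error = (accuracy% / 100) * reading.
Error = (0.569 / 100) * 98.5
Error = 0.00569 * 98.5
Error = 0.5605

0.5605


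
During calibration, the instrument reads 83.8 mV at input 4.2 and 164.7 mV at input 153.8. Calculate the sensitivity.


Sensitivity = (y2 - y1) / (x2 - x1).
S = (164.7 - 83.8) / (153.8 - 4.2)
S = 80.9 / 149.6
S = 0.5408 mV/unit

0.5408 mV/unit


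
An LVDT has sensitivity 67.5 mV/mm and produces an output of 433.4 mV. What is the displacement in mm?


Displacement = Vout / sensitivity.
d = 433.4 / 67.5
d = 6.421 mm

6.421 mm


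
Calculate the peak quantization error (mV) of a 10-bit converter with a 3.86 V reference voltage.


The maximum quantization error is +/- LSB/2.
LSB = Vref / 2^n = 3.86 / 1024 = 0.00376953 V
Max error = LSB / 2 = 0.00376953 / 2 = 0.00188477 V
Max error = 1.8848 mV

1.8848 mV


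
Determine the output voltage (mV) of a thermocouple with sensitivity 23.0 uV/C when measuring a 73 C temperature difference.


The thermocouple output V = sensitivity * dT.
V = 23.0 uV/C * 73 C
V = 1679.0 uV
V = 1.679 mV

1.679 mV


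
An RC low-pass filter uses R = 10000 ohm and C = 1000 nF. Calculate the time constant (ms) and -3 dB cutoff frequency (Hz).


Time constant: tau = R * C.
tau = 10000 * 1.00e-06 = 0.01 s
tau = 10.0 ms
Cutoff frequency: fc = 1 / (2*pi*R*C).
fc = 1 / (2*pi*0.01) = 15.92 Hz

tau = 10.0 ms, fc = 15.92 Hz


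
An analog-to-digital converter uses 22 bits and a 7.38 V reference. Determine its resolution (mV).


The resolution (LSB) of an ADC is Vref / 2^n.
LSB = 7.38 / 2^22
LSB = 7.38 / 4194304
LSB = 1.76e-06 V = 0.00175953 mV

0.00175953 mV


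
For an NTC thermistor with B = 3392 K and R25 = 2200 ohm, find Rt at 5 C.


NTC thermistor equation: Rt = R25 * exp(B * (1/T - 1/T25)).
T in Kelvin: 278.15 K, T25 = 298.15 K
1/T - 1/T25 = 1/278.15 - 1/298.15 = 0.00024117
B * (1/T - 1/T25) = 3392 * 0.00024117 = 0.818
Rt = 2200 * exp(0.818) = 4985.3 ohm

4985.3 ohm


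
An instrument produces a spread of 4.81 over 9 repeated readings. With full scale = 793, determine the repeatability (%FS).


Repeatability = (spread / full scale) * 100%.
R = (4.81 / 793) * 100
R = 0.607 %FS

0.607 %FS


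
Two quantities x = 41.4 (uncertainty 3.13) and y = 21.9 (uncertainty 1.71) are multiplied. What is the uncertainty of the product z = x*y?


For a product z = x*y, the relative uncertainty is:
uz/z = sqrt((ux/x)^2 + (uy/y)^2)
Relative uncertainties: ux/x = 3.13/41.4 = 0.075604
uy/y = 1.71/21.9 = 0.078082
z = 41.4 * 21.9 = 906.7
uz = 906.7 * sqrt(0.075604^2 + 0.078082^2) = 98.542

98.542


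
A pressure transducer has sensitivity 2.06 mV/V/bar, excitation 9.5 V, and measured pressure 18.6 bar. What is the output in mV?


Output = sensitivity * Vex * P.
Vout = 2.06 * 9.5 * 18.6
Vout = 19.57 * 18.6
Vout = 364.0 mV

364.0 mV


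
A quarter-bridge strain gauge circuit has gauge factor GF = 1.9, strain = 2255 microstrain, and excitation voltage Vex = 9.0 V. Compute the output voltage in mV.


Quarter bridge output: Vout = (GF * epsilon * Vex) / 4.
Vout = (1.9 * 2255e-6 * 9.0) / 4
Vout = 0.0385605 / 4 V
Vout = 0.00964012 V = 9.6401 mV

9.6401 mV


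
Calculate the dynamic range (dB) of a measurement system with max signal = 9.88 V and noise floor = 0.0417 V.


Dynamic range = 20 * log10(Vmax / Vnoise).
DR = 20 * log10(9.88 / 0.0417)
DR = 20 * log10(236.93)
DR = 47.49 dB

47.49 dB


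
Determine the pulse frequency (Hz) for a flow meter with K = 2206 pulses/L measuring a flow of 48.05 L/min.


Frequency = K * Q / 60 (converting L/min to L/s).
f = 2206 * 48.05 / 60
f = 105998.3 / 60
f = 1766.64 Hz

1766.64 Hz


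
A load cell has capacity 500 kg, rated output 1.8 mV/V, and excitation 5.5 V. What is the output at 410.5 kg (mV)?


Vout = rated_output * Vex * (load / capacity).
Vout = 1.8 * 5.5 * (410.5 / 500)
Vout = 1.8 * 5.5 * 0.821
Vout = 8.128 mV

8.128 mV


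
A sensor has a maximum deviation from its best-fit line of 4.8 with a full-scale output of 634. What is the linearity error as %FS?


Linearity error = (max deviation / full scale) * 100%.
Linearity = (4.8 / 634) * 100
Linearity = 0.757 %FS

0.757 %FS


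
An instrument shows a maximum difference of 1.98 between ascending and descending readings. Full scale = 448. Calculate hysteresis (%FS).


Hysteresis = (max difference / full scale) * 100%.
H = (1.98 / 448) * 100
H = 0.442 %FS

0.442 %FS


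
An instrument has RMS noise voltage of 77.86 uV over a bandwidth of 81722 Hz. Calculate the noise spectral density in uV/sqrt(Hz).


Noise spectral density = Vrms / sqrt(BW).
NSD = 77.86 / sqrt(81722)
NSD = 77.86 / 285.8706
NSD = 0.2724 uV/sqrt(Hz)

0.2724 uV/sqrt(Hz)


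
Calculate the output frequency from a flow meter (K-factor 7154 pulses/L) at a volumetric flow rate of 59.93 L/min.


Frequency = K * Q / 60 (converting L/min to L/s).
f = 7154 * 59.93 / 60
f = 428739.22 / 60
f = 7145.65 Hz

7145.65 Hz


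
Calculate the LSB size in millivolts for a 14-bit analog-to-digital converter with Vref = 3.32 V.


The resolution (LSB) of an ADC is Vref / 2^n.
LSB = 3.32 / 2^14
LSB = 3.32 / 16384
LSB = 0.00020264 V = 0.20263672 mV

0.20263672 mV


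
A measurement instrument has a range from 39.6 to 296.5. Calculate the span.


Span = upper range - lower range.
Span = 296.5 - (39.6)
Span = 256.9

256.9


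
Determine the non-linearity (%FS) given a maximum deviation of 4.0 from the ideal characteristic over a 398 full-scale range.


Linearity error = (max deviation / full scale) * 100%.
Linearity = (4.0 / 398) * 100
Linearity = 1.005 %FS

1.005 %FS


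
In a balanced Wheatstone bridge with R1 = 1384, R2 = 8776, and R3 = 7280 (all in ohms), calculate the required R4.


At balance: R1*R4 = R2*R3, so R4 = R2*R3/R1.
R4 = 8776 * 7280 / 1384
R4 = 63889280 / 1384
R4 = 46162.77 ohm

46162.77 ohm


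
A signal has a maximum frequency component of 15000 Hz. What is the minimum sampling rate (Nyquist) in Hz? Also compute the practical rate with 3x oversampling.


By Nyquist theorem, fs_min = 2 * fmax.
fs_min = 2 * 15000 = 30000 Hz
Practical rate = 3 * fs_min = 3 * 30000 = 90000 Hz

fs_min = 30000 Hz, fs_practical = 90000 Hz


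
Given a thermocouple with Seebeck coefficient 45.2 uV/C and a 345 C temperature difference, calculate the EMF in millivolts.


The thermocouple output V = sensitivity * dT.
V = 45.2 uV/C * 345 C
V = 15594.0 uV
V = 15.594 mV

15.594 mV


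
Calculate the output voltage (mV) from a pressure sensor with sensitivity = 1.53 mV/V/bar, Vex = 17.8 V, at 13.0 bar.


Output = sensitivity * Vex * P.
Vout = 1.53 * 17.8 * 13.0
Vout = 27.234 * 13.0
Vout = 354.04 mV

354.04 mV


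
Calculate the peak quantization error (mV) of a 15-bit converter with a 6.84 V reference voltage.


The maximum quantization error is +/- LSB/2.
LSB = Vref / 2^n = 6.84 / 32768 = 0.00020874 V
Max error = LSB / 2 = 0.00020874 / 2 = 0.00010437 V
Max error = 0.1044 mV

0.1044 mV


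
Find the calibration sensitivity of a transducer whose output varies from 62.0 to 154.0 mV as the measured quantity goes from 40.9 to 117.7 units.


Sensitivity = (y2 - y1) / (x2 - x1).
S = (154.0 - 62.0) / (117.7 - 40.9)
S = 92.0 / 76.8
S = 1.1979 mV/unit

1.1979 mV/unit


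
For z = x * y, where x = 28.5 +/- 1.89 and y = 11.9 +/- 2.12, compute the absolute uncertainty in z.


For a product z = x*y, the relative uncertainty is:
uz/z = sqrt((ux/x)^2 + (uy/y)^2)
Relative uncertainties: ux/x = 1.89/28.5 = 0.066316
uy/y = 2.12/11.9 = 0.178151
z = 28.5 * 11.9 = 339.2
uz = 339.2 * sqrt(0.066316^2 + 0.178151^2) = 64.47

64.47


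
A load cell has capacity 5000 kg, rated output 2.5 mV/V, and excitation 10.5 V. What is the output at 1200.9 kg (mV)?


Vout = rated_output * Vex * (load / capacity).
Vout = 2.5 * 10.5 * (1200.9 / 5000)
Vout = 2.5 * 10.5 * 0.24018
Vout = 6.305 mV

6.305 mV


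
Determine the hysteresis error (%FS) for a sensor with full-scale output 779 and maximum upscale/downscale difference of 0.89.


Hysteresis = (max difference / full scale) * 100%.
H = (0.89 / 779) * 100
H = 0.114 %FS

0.114 %FS


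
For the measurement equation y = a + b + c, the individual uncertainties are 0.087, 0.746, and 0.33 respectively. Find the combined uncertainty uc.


For a sum of independent quantities, uc = sqrt(u1^2 + u2^2 + u3^2).
uc = sqrt(0.087^2 + 0.746^2 + 0.33^2)
uc = sqrt(0.007569 + 0.556516 + 0.1089)
uc = 0.8204

0.8204


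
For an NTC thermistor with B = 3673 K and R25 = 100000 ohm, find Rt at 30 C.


NTC thermistor equation: Rt = R25 * exp(B * (1/T - 1/T25)).
T in Kelvin: 303.15 K, T25 = 298.15 K
1/T - 1/T25 = 1/303.15 - 1/298.15 = -5.532e-05
B * (1/T - 1/T25) = 3673 * -5.532e-05 = -0.2032
Rt = 100000 * exp(-0.2032) = 81612.5 ohm

81612.5 ohm


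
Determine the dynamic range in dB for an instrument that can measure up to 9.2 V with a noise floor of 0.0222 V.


Dynamic range = 20 * log10(Vmax / Vnoise).
DR = 20 * log10(9.2 / 0.0222)
DR = 20 * log10(414.41)
DR = 52.35 dB

52.35 dB


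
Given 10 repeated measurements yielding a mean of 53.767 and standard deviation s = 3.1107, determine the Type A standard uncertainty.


The standard uncertainty for Type A evaluation is u = s / sqrt(n).
u = 3.1107 / sqrt(10)
u = 3.1107 / 3.1623
u = 0.9837

0.9837


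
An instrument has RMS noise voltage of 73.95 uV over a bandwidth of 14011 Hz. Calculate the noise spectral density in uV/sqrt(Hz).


Noise spectral density = Vrms / sqrt(BW).
NSD = 73.95 / sqrt(14011)
NSD = 73.95 / 118.3681
NSD = 0.6247 uV/sqrt(Hz)

0.6247 uV/sqrt(Hz)


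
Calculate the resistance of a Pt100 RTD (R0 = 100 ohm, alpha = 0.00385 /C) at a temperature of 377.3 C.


The RTD equation: Rt = R0 * (1 + alpha * T).
Rt = 100 * (1 + 0.00385 * 377.3)
Rt = 100 * (1 + 1.452605)
Rt = 100 * 2.452605
Rt = 245.261 ohm

245.261 ohm


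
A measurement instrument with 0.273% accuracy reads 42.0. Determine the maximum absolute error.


Absolute error = (accuracy% / 100) * reading.
Error = (0.273 / 100) * 42.0
Error = 0.00273 * 42.0
Error = 0.1147

0.1147


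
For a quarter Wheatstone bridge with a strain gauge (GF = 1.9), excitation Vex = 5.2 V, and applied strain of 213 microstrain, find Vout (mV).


Quarter bridge output: Vout = (GF * epsilon * Vex) / 4.
Vout = (1.9 * 213e-6 * 5.2) / 4
Vout = 0.00210444 / 4 V
Vout = 0.00052611 V = 0.5261 mV

0.5261 mV


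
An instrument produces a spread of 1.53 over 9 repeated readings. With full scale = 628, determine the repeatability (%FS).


Repeatability = (spread / full scale) * 100%.
R = (1.53 / 628) * 100
R = 0.244 %FS

0.244 %FS


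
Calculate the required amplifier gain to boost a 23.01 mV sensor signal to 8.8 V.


Gain = Vout / Vin (converting to same units).
G = 8.8 V / 23.01 mV
G = 8800.0 mV / 23.01 mV
G = 382.44

382.44


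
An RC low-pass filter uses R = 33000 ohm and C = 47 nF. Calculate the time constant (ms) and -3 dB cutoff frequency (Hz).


Time constant: tau = R * C.
tau = 33000 * 4.70e-08 = 0.001551 s
tau = 1.551 ms
Cutoff frequency: fc = 1 / (2*pi*R*C).
fc = 1 / (2*pi*0.001551) = 102.61 Hz

tau = 1.551 ms, fc = 102.61 Hz


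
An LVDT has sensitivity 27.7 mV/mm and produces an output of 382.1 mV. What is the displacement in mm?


Displacement = Vout / sensitivity.
d = 382.1 / 27.7
d = 13.794 mm

13.794 mm


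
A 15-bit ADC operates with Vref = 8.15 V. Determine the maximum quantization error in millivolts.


The maximum quantization error is +/- LSB/2.
LSB = Vref / 2^n = 8.15 / 32768 = 0.00024872 V
Max error = LSB / 2 = 0.00024872 / 2 = 0.00012436 V
Max error = 0.1244 mV

0.1244 mV


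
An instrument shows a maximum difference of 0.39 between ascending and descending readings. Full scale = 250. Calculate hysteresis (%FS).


Hysteresis = (max difference / full scale) * 100%.
H = (0.39 / 250) * 100
H = 0.156 %FS

0.156 %FS


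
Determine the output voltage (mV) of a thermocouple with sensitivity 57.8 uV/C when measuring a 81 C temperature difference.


The thermocouple output V = sensitivity * dT.
V = 57.8 uV/C * 81 C
V = 4681.8 uV
V = 4.682 mV

4.682 mV


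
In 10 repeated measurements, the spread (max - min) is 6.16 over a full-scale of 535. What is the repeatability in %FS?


Repeatability = (spread / full scale) * 100%.
R = (6.16 / 535) * 100
R = 1.151 %FS

1.151 %FS


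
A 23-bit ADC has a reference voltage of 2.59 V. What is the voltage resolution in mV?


The resolution (LSB) of an ADC is Vref / 2^n.
LSB = 2.59 / 2^23
LSB = 2.59 / 8388608
LSB = 3.1e-07 V = 0.00030875 mV

0.00030875 mV


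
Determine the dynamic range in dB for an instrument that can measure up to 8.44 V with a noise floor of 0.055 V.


Dynamic range = 20 * log10(Vmax / Vnoise).
DR = 20 * log10(8.44 / 0.055)
DR = 20 * log10(153.45)
DR = 43.72 dB

43.72 dB


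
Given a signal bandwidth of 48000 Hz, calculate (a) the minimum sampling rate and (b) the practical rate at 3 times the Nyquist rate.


By Nyquist theorem, fs_min = 2 * fmax.
fs_min = 2 * 48000 = 96000 Hz
Practical rate = 3 * fs_min = 3 * 96000 = 288000 Hz

fs_min = 96000 Hz, fs_practical = 288000 Hz


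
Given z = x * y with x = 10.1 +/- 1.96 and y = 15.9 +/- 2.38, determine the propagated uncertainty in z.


For a product z = x*y, the relative uncertainty is:
uz/z = sqrt((ux/x)^2 + (uy/y)^2)
Relative uncertainties: ux/x = 1.96/10.1 = 0.194059
uy/y = 2.38/15.9 = 0.149686
z = 10.1 * 15.9 = 160.6
uz = 160.6 * sqrt(0.194059^2 + 0.149686^2) = 39.358

39.358


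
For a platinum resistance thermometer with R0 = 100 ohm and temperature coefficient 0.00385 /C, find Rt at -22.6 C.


The RTD equation: Rt = R0 * (1 + alpha * T).
Rt = 100 * (1 + 0.00385 * -22.6)
Rt = 100 * (1 + -0.08701)
Rt = 100 * 0.91299
Rt = 91.299 ohm

91.299 ohm


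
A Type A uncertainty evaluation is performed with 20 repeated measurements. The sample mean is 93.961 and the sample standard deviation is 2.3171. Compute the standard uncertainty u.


The standard uncertainty for Type A evaluation is u = s / sqrt(n).
u = 2.3171 / sqrt(20)
u = 2.3171 / 4.4721
u = 0.5181

0.5181


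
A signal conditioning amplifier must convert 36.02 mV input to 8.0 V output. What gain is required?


Gain = Vout / Vin (converting to same units).
G = 8.0 V / 36.02 mV
G = 8000.0 mV / 36.02 mV
G = 222.1

222.1


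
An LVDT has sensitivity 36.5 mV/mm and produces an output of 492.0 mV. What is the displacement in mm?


Displacement = Vout / sensitivity.
d = 492.0 / 36.5
d = 13.479 mm

13.479 mm


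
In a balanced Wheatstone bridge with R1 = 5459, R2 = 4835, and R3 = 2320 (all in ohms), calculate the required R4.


At balance: R1*R4 = R2*R3, so R4 = R2*R3/R1.
R4 = 4835 * 2320 / 5459
R4 = 11217200 / 5459
R4 = 2054.81 ohm

2054.81 ohm


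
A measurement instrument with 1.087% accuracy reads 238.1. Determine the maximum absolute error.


Absolute error = (accuracy% / 100) * reading.
Error = (1.087 / 100) * 238.1
Error = 0.01087 * 238.1
Error = 2.5881

2.5881


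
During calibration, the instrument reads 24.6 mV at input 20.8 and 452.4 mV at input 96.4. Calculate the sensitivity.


Sensitivity = (y2 - y1) / (x2 - x1).
S = (452.4 - 24.6) / (96.4 - 20.8)
S = 427.8 / 75.6
S = 5.6587 mV/unit

5.6587 mV/unit


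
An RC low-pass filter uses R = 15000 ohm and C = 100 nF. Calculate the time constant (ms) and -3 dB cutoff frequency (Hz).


Time constant: tau = R * C.
tau = 15000 * 1.00e-07 = 0.0015 s
tau = 1.5 ms
Cutoff frequency: fc = 1 / (2*pi*R*C).
fc = 1 / (2*pi*0.0015) = 106.1 Hz

tau = 1.5 ms, fc = 106.1 Hz


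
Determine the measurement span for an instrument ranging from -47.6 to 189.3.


Span = upper range - lower range.
Span = 189.3 - (-47.6)
Span = 236.9

236.9


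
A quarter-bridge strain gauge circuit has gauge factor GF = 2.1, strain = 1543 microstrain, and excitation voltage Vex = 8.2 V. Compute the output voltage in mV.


Quarter bridge output: Vout = (GF * epsilon * Vex) / 4.
Vout = (2.1 * 1543e-6 * 8.2) / 4
Vout = 0.02657046 / 4 V
Vout = 0.00664262 V = 6.6426 mV

6.6426 mV


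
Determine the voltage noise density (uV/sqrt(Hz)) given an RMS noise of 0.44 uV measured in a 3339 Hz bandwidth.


Noise spectral density = Vrms / sqrt(BW).
NSD = 0.44 / sqrt(3339)
NSD = 0.44 / 57.7841
NSD = 0.0076 uV/sqrt(Hz)

0.0076 uV/sqrt(Hz)


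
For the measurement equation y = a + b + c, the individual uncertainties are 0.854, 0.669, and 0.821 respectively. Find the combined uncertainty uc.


For a sum of independent quantities, uc = sqrt(u1^2 + u2^2 + u3^2).
uc = sqrt(0.854^2 + 0.669^2 + 0.821^2)
uc = sqrt(0.729316 + 0.447561 + 0.674041)
uc = 1.3605

1.3605


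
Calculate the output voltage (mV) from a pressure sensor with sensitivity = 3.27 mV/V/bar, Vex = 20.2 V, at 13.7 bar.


Output = sensitivity * Vex * P.
Vout = 3.27 * 20.2 * 13.7
Vout = 66.054 * 13.7
Vout = 904.94 mV

904.94 mV


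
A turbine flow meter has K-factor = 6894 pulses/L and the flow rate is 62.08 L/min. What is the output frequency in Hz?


Frequency = K * Q / 60 (converting L/min to L/s).
f = 6894 * 62.08 / 60
f = 427979.52 / 60
f = 7132.99 Hz

7132.99 Hz


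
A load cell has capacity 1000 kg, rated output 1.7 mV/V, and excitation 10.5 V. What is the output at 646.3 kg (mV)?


Vout = rated_output * Vex * (load / capacity).
Vout = 1.7 * 10.5 * (646.3 / 1000)
Vout = 1.7 * 10.5 * 0.6463
Vout = 11.536 mV

11.536 mV


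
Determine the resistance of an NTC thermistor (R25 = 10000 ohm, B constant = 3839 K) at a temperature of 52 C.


NTC thermistor equation: Rt = R25 * exp(B * (1/T - 1/T25)).
T in Kelvin: 325.15 K, T25 = 298.15 K
1/T - 1/T25 = 1/325.15 - 1/298.15 = -0.00027851
B * (1/T - 1/T25) = 3839 * -0.00027851 = -1.0692
Rt = 10000 * exp(-1.0692) = 3432.8 ohm

3432.8 ohm


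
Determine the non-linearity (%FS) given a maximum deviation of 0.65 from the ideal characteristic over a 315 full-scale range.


Linearity error = (max deviation / full scale) * 100%.
Linearity = (0.65 / 315) * 100
Linearity = 0.206 %FS

0.206 %FS


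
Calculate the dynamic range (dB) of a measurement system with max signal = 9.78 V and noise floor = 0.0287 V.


Dynamic range = 20 * log10(Vmax / Vnoise).
DR = 20 * log10(9.78 / 0.0287)
DR = 20 * log10(340.77)
DR = 50.65 dB

50.65 dB


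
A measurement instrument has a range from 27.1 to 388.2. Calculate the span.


Span = upper range - lower range.
Span = 388.2 - (27.1)
Span = 361.1

361.1


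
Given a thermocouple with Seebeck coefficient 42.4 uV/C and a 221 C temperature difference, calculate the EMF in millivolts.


The thermocouple output V = sensitivity * dT.
V = 42.4 uV/C * 221 C
V = 9370.4 uV
V = 9.37 mV

9.37 mV


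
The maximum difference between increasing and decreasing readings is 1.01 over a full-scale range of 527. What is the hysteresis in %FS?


Hysteresis = (max difference / full scale) * 100%.
H = (1.01 / 527) * 100
H = 0.192 %FS

0.192 %FS


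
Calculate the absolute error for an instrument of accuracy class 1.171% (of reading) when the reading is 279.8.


Absolute error = (accuracy% / 100) * reading.
Error = (1.171 / 100) * 279.8
Error = 0.01171 * 279.8
Error = 3.2765

3.2765


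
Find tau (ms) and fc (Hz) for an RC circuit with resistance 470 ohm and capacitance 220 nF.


Time constant: tau = R * C.
tau = 470 * 2.20e-07 = 0.0001034 s
tau = 0.1034 ms
Cutoff frequency: fc = 1 / (2*pi*R*C).
fc = 1 / (2*pi*0.0001034) = 1539.22 Hz

tau = 0.1034 ms, fc = 1539.22 Hz


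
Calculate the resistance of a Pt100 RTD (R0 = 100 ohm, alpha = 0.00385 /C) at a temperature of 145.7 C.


The RTD equation: Rt = R0 * (1 + alpha * T).
Rt = 100 * (1 + 0.00385 * 145.7)
Rt = 100 * (1 + 0.560945)
Rt = 100 * 1.560945
Rt = 156.095 ohm

156.095 ohm


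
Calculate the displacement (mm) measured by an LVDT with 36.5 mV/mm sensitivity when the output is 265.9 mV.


Displacement = Vout / sensitivity.
d = 265.9 / 36.5
d = 7.285 mm

7.285 mm


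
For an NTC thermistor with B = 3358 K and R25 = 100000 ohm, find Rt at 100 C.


NTC thermistor equation: Rt = R25 * exp(B * (1/T - 1/T25)).
T in Kelvin: 373.15 K, T25 = 298.15 K
1/T - 1/T25 = 1/373.15 - 1/298.15 = -0.00067413
B * (1/T - 1/T25) = 3358 * -0.00067413 = -2.2637
Rt = 100000 * exp(-2.2637) = 10396.2 ohm

10396.2 ohm


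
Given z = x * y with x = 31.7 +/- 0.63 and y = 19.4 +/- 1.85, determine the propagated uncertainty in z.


For a product z = x*y, the relative uncertainty is:
uz/z = sqrt((ux/x)^2 + (uy/y)^2)
Relative uncertainties: ux/x = 0.63/31.7 = 0.019874
uy/y = 1.85/19.4 = 0.095361
z = 31.7 * 19.4 = 615.0
uz = 615.0 * sqrt(0.019874^2 + 0.095361^2) = 59.905

59.905


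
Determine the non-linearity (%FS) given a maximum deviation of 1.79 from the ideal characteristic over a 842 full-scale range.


Linearity error = (max deviation / full scale) * 100%.
Linearity = (1.79 / 842) * 100
Linearity = 0.213 %FS

0.213 %FS


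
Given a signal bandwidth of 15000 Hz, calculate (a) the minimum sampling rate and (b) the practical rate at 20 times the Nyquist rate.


By Nyquist theorem, fs_min = 2 * fmax.
fs_min = 2 * 15000 = 30000 Hz
Practical rate = 20 * fs_min = 20 * 30000 = 600000 Hz

fs_min = 30000 Hz, fs_practical = 600000 Hz


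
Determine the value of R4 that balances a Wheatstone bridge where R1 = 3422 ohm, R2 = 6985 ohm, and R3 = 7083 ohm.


At balance: R1*R4 = R2*R3, so R4 = R2*R3/R1.
R4 = 6985 * 7083 / 3422
R4 = 49474755 / 3422
R4 = 14457.85 ohm

14457.85 ohm


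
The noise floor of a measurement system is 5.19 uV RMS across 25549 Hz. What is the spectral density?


Noise spectral density = Vrms / sqrt(BW).
NSD = 5.19 / sqrt(25549)
NSD = 5.19 / 159.8405
NSD = 0.0325 uV/sqrt(Hz)

0.0325 uV/sqrt(Hz)


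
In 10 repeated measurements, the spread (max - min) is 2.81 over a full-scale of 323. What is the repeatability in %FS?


Repeatability = (spread / full scale) * 100%.
R = (2.81 / 323) * 100
R = 0.87 %FS

0.87 %FS


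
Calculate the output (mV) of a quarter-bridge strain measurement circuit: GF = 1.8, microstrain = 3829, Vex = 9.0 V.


Quarter bridge output: Vout = (GF * epsilon * Vex) / 4.
Vout = (1.8 * 3829e-6 * 9.0) / 4
Vout = 0.0620298 / 4 V
Vout = 0.01550745 V = 15.5074 mV

15.5074 mV


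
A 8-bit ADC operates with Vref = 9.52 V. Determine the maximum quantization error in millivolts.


The maximum quantization error is +/- LSB/2.
LSB = Vref / 2^n = 9.52 / 256 = 0.0371875 V
Max error = LSB / 2 = 0.0371875 / 2 = 0.01859375 V
Max error = 18.5938 mV

18.5938 mV


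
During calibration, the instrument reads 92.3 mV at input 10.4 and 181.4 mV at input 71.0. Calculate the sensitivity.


Sensitivity = (y2 - y1) / (x2 - x1).
S = (181.4 - 92.3) / (71.0 - 10.4)
S = 89.1 / 60.6
S = 1.4703 mV/unit

1.4703 mV/unit


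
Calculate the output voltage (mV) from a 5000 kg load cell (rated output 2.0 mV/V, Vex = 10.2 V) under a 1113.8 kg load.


Vout = rated_output * Vex * (load / capacity).
Vout = 2.0 * 10.2 * (1113.8 / 5000)
Vout = 2.0 * 10.2 * 0.22276
Vout = 4.544 mV

4.544 mV


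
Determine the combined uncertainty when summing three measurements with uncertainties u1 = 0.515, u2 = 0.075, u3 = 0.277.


For a sum of independent quantities, uc = sqrt(u1^2 + u2^2 + u3^2).
uc = sqrt(0.515^2 + 0.075^2 + 0.277^2)
uc = sqrt(0.265225 + 0.005625 + 0.076729)
uc = 0.5896

0.5896


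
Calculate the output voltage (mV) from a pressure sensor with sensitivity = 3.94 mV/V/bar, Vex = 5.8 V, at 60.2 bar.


Output = sensitivity * Vex * P.
Vout = 3.94 * 5.8 * 60.2
Vout = 22.852 * 60.2
Vout = 1375.69 mV

1375.69 mV


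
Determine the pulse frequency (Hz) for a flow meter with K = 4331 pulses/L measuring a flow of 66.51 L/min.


Frequency = K * Q / 60 (converting L/min to L/s).
f = 4331 * 66.51 / 60
f = 288054.81 / 60
f = 4800.91 Hz

4800.91 Hz


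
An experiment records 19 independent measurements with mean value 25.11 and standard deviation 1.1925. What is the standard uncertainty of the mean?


The standard uncertainty for Type A evaluation is u = s / sqrt(n).
u = 1.1925 / sqrt(19)
u = 1.1925 / 4.3589
u = 0.2736

0.2736


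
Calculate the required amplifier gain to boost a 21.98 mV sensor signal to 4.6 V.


Gain = Vout / Vin (converting to same units).
G = 4.6 V / 21.98 mV
G = 4600.0 mV / 21.98 mV
G = 209.28

209.28


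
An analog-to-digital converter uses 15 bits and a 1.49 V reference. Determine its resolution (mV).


The resolution (LSB) of an ADC is Vref / 2^n.
LSB = 1.49 / 2^15
LSB = 1.49 / 32768
LSB = 4.547e-05 V = 0.04547119 mV

0.04547119 mV
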